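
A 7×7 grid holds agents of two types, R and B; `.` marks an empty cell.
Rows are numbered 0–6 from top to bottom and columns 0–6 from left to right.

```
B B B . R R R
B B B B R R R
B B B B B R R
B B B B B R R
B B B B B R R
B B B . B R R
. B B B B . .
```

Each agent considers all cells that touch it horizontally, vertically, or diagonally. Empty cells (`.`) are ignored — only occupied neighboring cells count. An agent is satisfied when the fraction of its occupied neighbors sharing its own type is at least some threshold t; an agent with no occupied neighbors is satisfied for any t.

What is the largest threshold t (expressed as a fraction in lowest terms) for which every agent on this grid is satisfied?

(0,0)B 3/3
(0,1)B 5/5
(0,2)B 4/4
(0,4)R 3/4
(0,5)R 5/5
(0,6)R 3/3
(1,0)B 5/5
(1,1)B 8/8
(1,2)B 7/7
(1,3)B 5/7
(1,4)R 4/7
(1,5)R 7/8
(1,6)R 5/5
(2,0)B 5/5
(2,1)B 8/8
(2,2)B 8/8
(2,3)B 7/8
(2,4)B 4/8
(2,5)R 6/8
(2,6)R 5/5
(3,0)B 5/5
(3,1)B 8/8
(3,2)B 8/8
(3,3)B 8/8
(3,4)B 5/8
(3,5)R 5/8
(3,6)R 5/5
(4,0)B 5/5
(4,1)B 8/8
(4,2)B 7/7
(4,3)B 7/7
(4,4)B 4/7
(4,5)R 5/8
(4,6)R 5/5
(5,0)B 4/4
(5,1)B 7/7
(5,2)B 7/7
(5,4)B 4/6
(5,5)R 3/6
(5,6)R 3/3
(6,1)B 4/4
(6,2)B 4/4
(6,3)B 4/4
(6,4)B 2/3
The smallest same-type fraction is 4/8 at (2,4), which reduces to 1/2. Any threshold above that leaves this agent unsatisfied.

1/2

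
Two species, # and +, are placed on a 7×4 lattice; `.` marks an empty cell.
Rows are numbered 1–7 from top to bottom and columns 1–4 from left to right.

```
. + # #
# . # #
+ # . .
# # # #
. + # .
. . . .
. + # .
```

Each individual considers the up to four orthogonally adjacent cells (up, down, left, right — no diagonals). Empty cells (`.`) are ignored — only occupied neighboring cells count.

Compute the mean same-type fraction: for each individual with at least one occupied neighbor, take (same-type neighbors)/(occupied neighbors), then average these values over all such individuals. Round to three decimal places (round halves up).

0.495

(1,2)+ 0/1
(1,3)# 2/3
(1,4)# 2/2
(2,1)# 0/1
(2,3)# 2/2
(2,4)# 2/2
(3,1)+ 0/3
(3,2)# 1/2
(4,1)# 1/2
(4,2)# 3/4
(4,3)# 3/3
(4,4)# 1/1
(5,2)+ 0/2
(5,3)# 1/2
(7,2)+ 0/1
(7,3)# 0/1
Sum over 16 individuals: 0/1 + 2/3 + 2/2 + 0/1 + 2/2 + 2/2 + 0/3 + 1/2 + 1/2 + 3/4 + 3/3 + 1/1 + 0/2 + 1/2 + 0/1 + 0/1 = 95/12; mean = 95/12 ÷ 16 = 95/192 = 0.494791… → 0.495.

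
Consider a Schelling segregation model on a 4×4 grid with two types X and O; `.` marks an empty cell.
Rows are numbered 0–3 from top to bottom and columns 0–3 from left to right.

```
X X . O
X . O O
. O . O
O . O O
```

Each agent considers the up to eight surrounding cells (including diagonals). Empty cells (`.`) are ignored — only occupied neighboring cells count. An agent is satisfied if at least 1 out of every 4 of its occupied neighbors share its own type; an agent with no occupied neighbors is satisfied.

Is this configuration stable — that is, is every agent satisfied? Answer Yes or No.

(0,0)X 2/2 ok
(0,1)X 2/3 ok
(0,3)O 2/2 ok
(1,0)X 2/3 ok
(1,2)O 4/5 ok
(1,3)O 3/3 ok
(2,1)O 3/4 ok
(2,3)O 4/4 ok
(3,0)O 1/1 ok
(3,2)O 3/3 ok
(3,3)O 2/2 ok
All meet the threshold, so the configuration is stable.

Yes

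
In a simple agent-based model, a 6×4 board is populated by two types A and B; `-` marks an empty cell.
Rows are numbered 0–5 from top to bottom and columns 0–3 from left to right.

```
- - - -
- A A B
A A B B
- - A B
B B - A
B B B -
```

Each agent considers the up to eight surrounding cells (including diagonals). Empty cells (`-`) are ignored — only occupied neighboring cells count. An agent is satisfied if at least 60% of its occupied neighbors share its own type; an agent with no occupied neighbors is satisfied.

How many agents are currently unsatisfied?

Row 1: (1,1)A 3/4 satisfied · (1,2)A 2/5 not · (1,3)B 2/3 satisfied
Row 2: (2,0)A 2/2 satisfied · (2,1)A 4/5 satisfied · (2,2)B 3/7 not · (2,3)B 3/5 satisfied
Row 3: (3,2)A 2/6 not · (3,3)B 2/4 not
Row 4: (4,0)B 3/3 satisfied · (4,1)B 4/5 satisfied · (4,3)A 1/3 not
Row 5: (5,0)B 3/3 satisfied · (5,1)B 4/4 satisfied · (5,2)B 2/3 satisfied
Unsatisfied: (1,2), (2,2), (3,2), (3,3), (4,3) — 5 in total.

5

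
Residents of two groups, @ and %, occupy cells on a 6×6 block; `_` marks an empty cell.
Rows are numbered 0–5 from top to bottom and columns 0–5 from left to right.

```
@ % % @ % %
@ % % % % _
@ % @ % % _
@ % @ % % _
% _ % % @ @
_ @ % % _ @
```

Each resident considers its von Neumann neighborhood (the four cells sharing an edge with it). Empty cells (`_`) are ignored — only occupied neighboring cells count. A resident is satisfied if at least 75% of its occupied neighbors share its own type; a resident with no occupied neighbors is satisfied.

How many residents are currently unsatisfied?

(0,0)@ 1/2 ✗
(0,1)% 2/3 ✗
(0,2)% 2/3 ✗
(0,3)@ 0/3 ✗
(0,4)% 2/3 ✗
(0,5)% 1/1 ✓
(1,0)@ 2/3 ✗
(1,1)% 3/4 ✓
(1,2)% 3/4 ✓
(1,3)% 3/4 ✓
(1,4)% 3/3 ✓
(2,0)@ 2/3 ✗
(2,1)% 2/4 ✗
(2,2)@ 1/4 ✗
(2,3)% 3/4 ✓
(2,4)% 3/3 ✓
(3,0)@ 1/3 ✗
(3,1)% 1/3 ✗
(3,2)@ 1/4 ✗
(3,3)% 3/4 ✓
(3,4)% 2/3 ✗
(4,0)% 0/1 ✗
(4,2)% 2/3 ✗
(4,3)% 3/4 ✓
(4,4)@ 1/3 ✗
(4,5)@ 2/2 ✓
(5,1)@ 0/1 ✗
(5,2)% 2/3 ✗
(5,3)% 2/2 ✓
(5,5)@ 1/1 ✓
Unsatisfied: (0,0), (0,1), (0,2), (0,3), (0,4), (1,0), (2,0), (2,1), (2,2), (3,0), (3,1), (3,2), (3,4), (4,0), (4,2), (4,4), (5,1), (5,2) — 18 in total.

18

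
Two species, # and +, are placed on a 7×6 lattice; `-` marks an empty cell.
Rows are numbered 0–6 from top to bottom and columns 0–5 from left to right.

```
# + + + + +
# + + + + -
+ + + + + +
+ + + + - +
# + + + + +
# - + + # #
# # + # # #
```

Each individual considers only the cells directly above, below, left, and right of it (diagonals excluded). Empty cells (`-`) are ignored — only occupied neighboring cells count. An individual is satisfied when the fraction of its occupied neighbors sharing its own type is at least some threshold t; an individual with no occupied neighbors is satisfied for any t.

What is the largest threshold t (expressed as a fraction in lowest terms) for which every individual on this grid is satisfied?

(0,0)# 1/2
(0,1)+ 2/3
(0,2)+ 3/3
(0,3)+ 3/3
(0,4)+ 3/3
(0,5)+ 1/1
(1,0)# 1/3
(1,1)+ 3/4
(1,2)+ 4/4
(1,3)+ 4/4
(1,4)+ 3/3
(2,0)+ 2/3
(2,1)+ 4/4
(2,2)+ 4/4
(2,3)+ 4/4
(2,4)+ 3/3
(2,5)+ 2/2
(3,0)+ 2/3
(3,1)+ 4/4
(3,2)+ 4/4
(3,3)+ 3/3
(3,5)+ 2/2
(4,0)# 1/3
(4,1)+ 2/3
(4,2)+ 4/4
(4,3)+ 4/4
(4,4)+ 2/3
(4,5)+ 2/3
(5,0)# 2/2
(5,2)+ 3/3
(5,3)+ 2/4
(5,4)# 2/4
(5,5)# 2/3
(6,0)# 2/2
(6,1)# 1/2
(6,2)+ 1/3
(6,3)# 1/3
(6,4)# 3/3
(6,5)# 2/2
The smallest same-type fraction is 1/3 at (1,0), which reduces to 1/3. Any threshold above that leaves this individual unsatisfied.

1/3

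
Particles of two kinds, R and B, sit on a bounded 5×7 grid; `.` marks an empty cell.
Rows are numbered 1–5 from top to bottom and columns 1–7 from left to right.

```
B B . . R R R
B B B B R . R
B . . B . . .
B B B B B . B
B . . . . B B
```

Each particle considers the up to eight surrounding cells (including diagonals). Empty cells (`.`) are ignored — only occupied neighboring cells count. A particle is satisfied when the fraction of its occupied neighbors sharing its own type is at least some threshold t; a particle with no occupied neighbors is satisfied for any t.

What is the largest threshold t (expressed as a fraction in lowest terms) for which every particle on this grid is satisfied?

(1,1)B 3/3
(1,2)B 4/4
(1,5)R 2/3
(1,6)R 4/4
(1,7)R 2/2
(2,1)B 4/4
(2,2)B 5/5
(2,3)B 4/4
(2,4)B 2/4
(2,5)R 2/4
(2,7)R 2/2
(3,1)B 4/4
(3,4)B 5/6
(4,1)B 3/3
(4,2)B 4/4
(4,3)B 3/3
(4,4)B 3/3
(4,5)B 3/3
(4,7)B 2/2
(5,1)B 2/2
(5,6)B 3/3
(5,7)B 2/2
The smallest same-type fraction is 2/4 at (2,4), which reduces to 1/2. Any threshold above that leaves this particle unsatisfied.

1/2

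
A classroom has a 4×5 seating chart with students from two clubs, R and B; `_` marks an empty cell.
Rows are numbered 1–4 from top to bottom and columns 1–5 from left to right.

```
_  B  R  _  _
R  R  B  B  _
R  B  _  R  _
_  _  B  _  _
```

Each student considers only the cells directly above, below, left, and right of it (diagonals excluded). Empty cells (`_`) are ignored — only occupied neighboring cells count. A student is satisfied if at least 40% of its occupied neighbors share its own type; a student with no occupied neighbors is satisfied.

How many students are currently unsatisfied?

Row 1: (1,2)B 0/2 unhappy · (1,3)R 0/2 unhappy
Row 2: (2,1)R 2/2 ok · (2,2)R 1/4 unhappy · (2,3)B 1/3 unhappy · (2,4)B 1/2 ok
Row 3: (3,1)R 1/2 ok · (3,2)B 0/2 unhappy · (3,4)R 0/1 unhappy
Row 4: (4,3)B 0/0 ok
Unsatisfied: (1,2), (1,3), (2,2), (2,3), (3,2), (3,4) — 6 in total.

6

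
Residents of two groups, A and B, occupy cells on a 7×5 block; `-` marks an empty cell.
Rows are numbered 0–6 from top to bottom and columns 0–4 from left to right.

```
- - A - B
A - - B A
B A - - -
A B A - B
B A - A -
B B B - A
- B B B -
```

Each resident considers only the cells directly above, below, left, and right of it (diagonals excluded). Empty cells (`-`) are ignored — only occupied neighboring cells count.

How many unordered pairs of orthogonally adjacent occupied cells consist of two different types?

12

Scan each occupied cell's neighbors to the right and below so each pair is counted once.
Row 0: B(0,4)–A(1,4)≠  → 1/1 unlike.
Row 1: A(1,0)–B(2,0)≠ B(1,3)–A(1,4)≠  → 2/2 unlike.
Row 2: B(2,0)–A(2,1)≠ B(2,0)–A(3,0)≠ A(2,1)–B(3,1)≠  → 3/3 unlike.
Row 3: A(3,0)–B(3,1)≠ A(3,0)–B(4,0)≠ B(3,1)–A(3,2)≠ B(3,1)–A(4,1)≠  → 4/4 unlike.
Row 4: B(4,0)–A(4,1)≠ B(4,0)–B(5,0)= A(4,1)–B(5,1)≠  → 2/3 unlike.
Row 5: B(5,0)–B(5,1)= B(5,1)–B(5,2)= B(5,1)–B(6,1)= B(5,2)–B(6,2)=  → 0/4 unlike.
Row 6: B(6,1)–B(6,2)= B(6,2)–B(6,3)=  → 0/2 unlike.
Total adjacent occupied pairs: 19; unlike-type pairs: 12.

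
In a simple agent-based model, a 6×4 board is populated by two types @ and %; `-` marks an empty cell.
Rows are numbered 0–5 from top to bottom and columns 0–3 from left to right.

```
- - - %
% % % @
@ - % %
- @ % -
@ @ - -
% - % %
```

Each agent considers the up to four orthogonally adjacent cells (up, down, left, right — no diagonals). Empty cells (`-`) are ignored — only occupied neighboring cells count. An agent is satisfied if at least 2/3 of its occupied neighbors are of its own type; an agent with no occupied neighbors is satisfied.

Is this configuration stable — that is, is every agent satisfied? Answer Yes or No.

No

Row 0: (0,3)% 0/1 ✗
Row 1: (1,0)% 1/2 ✗ · (1,1)% 2/2 ✓ · (1,2)% 2/3 ✓ · (1,3)@ 0/3 ✗
Row 2: (2,0)@ 0/1 ✗ · (2,2)% 3/3 ✓ · (2,3)% 1/2 ✗
Row 3: (3,1)@ 1/2 ✗ · (3,2)% 1/2 ✗
Row 4: (4,0)@ 1/2 ✗ · (4,1)@ 2/2 ✓
Row 5: (5,0)% 0/1 ✗ · (5,2)% 1/1 ✓ · (5,3)% 1/1 ✓
For instance (0,3) has only 0/1 same-type neighbors, below 2/3.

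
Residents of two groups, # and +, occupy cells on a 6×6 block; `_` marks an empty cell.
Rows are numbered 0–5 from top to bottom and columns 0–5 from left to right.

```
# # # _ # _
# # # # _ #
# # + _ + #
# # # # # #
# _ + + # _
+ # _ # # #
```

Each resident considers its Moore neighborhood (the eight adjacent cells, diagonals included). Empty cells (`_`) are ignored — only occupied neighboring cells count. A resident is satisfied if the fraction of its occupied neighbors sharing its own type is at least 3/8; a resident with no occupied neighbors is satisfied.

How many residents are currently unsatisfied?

6

(0,0)# 3/3 satisfied
(0,1)# 5/5 satisfied
(0,2)# 4/4 satisfied
(0,4)# 2/2 satisfied
(1,0)# 5/5 satisfied
(1,1)# 7/8 satisfied
(1,2)# 5/6 satisfied
(1,3)# 3/5 satisfied
(1,5)# 2/3 satisfied
(2,0)# 5/5 satisfied
(2,1)# 7/8 satisfied
(2,2)+ 0/7 not
(2,4)+ 0/6 not
(2,5)# 3/4 satisfied
(3,0)# 4/4 satisfied
(3,1)# 5/7 satisfied
(3,2)# 3/6 satisfied
(3,3)# 3/7 satisfied
(3,4)# 4/6 satisfied
(3,5)# 3/4 satisfied
(4,0)# 3/4 satisfied
(4,2)+ 1/6 not
(4,3)+ 1/7 not
(4,4)# 6/7 satisfied
(5,0)+ 0/2 not
(5,1)# 1/3 not
(5,3)# 2/4 satisfied
(5,4)# 3/4 satisfied
(5,5)# 2/2 satisfied
Unsatisfied: (2,2), (2,4), (4,2), (4,3), (5,0), (5,1) — 6 in total.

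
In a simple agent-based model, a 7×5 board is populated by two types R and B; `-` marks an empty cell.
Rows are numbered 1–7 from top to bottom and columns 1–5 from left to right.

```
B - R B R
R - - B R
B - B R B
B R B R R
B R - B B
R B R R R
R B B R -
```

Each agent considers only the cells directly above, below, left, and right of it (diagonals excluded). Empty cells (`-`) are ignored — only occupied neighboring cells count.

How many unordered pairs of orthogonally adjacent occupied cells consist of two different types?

Scan each occupied cell's neighbors to the right and below so each pair is counted once.
Row 1: B(1,1)–R(2,1)≠ R(1,3)–B(1,4)≠ B(1,4)–R(1,5)≠ B(1,4)–B(2,4)= R(1,5)–R(2,5)=  → 3/5 unlike.
Row 2: R(2,1)–B(3,1)≠ B(2,4)–R(2,5)≠ B(2,4)–R(3,4)≠ R(2,5)–B(3,5)≠  → 4/4 unlike.
Row 3: B(3,1)–B(4,1)= B(3,3)–R(3,4)≠ B(3,3)–B(4,3)= R(3,4)–B(3,5)≠ R(3,4)–R(4,4)= B(3,5)–R(4,5)≠  → 3/6 unlike.
Row 4: B(4,1)–R(4,2)≠ B(4,1)–B(5,1)= R(4,2)–B(4,3)≠ R(4,2)–R(5,2)= B(4,3)–R(4,4)≠ R(4,4)–R(4,5)= R(4,4)–B(5,4)≠ R(4,5)–B(5,5)≠  → 5/8 unlike.
Row 5: B(5,1)–R(5,2)≠ B(5,1)–R(6,1)≠ R(5,2)–B(6,2)≠ B(5,4)–B(5,5)= B(5,4)–R(6,4)≠ B(5,5)–R(6,5)≠  → 5/6 unlike.
Row 6: R(6,1)–B(6,2)≠ R(6,1)–R(7,1)= B(6,2)–R(6,3)≠ B(6,2)–B(7,2)= R(6,3)–R(6,4)= R(6,3)–B(7,3)≠ R(6,4)–R(6,5)= R(6,4)–R(7,4)=  → 3/8 unlike.
Row 7: R(7,1)–B(7,2)≠ B(7,2)–B(7,3)= B(7,3)–R(7,4)≠  → 2/3 unlike.
Total adjacent occupied pairs: 40; unlike-type pairs: 25.

25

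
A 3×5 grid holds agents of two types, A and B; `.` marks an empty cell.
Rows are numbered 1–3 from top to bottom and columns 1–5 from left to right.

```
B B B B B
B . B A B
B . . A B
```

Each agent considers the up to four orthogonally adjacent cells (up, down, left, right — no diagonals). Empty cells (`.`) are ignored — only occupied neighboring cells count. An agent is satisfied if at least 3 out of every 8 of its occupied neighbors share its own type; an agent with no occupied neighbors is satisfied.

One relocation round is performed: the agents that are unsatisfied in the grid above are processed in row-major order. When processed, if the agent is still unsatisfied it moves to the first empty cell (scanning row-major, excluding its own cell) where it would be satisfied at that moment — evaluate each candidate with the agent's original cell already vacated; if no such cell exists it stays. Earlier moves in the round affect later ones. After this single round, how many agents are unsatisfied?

Initially unsatisfied (in order): (2,4).
  (2,4) → (3,3).
Resulting grid:
B B B B B
B . B . B
B . A A B
All satisfied now.

0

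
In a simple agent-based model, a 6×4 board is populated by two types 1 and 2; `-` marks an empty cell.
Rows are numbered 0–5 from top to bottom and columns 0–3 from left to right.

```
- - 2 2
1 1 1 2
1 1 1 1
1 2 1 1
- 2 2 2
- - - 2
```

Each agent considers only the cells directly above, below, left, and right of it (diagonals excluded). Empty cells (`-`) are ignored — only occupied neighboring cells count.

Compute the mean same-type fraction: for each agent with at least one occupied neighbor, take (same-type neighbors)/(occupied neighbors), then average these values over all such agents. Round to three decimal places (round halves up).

0.722

(0,2)2 1/2
(0,3)2 2/2
(1,0)1 2/2
(1,1)1 3/3
(1,2)1 2/4
(1,3)2 1/3
(2,0)1 3/3
(2,1)1 3/4
(2,2)1 4/4
(2,3)1 2/3
(3,0)1 1/2
(3,1)2 1/4
(3,2)1 2/4
(3,3)1 2/3
(4,1)2 2/2
(4,2)2 2/3
(4,3)2 2/3
(5,3)2 1/1
Sum over 18 agents: 1/2 + 2/2 + 2/2 + 3/3 + 2/4 + 1/3 + 3/3 + 3/4 + 4/4 + 2/3 + 1/2 + 1/4 + 2/4 + 2/3 + 2/2 + 2/3 + 2/3 + 1/1 = 13; mean = 13 ÷ 18 = 13/18 = 0.722222… → 0.722.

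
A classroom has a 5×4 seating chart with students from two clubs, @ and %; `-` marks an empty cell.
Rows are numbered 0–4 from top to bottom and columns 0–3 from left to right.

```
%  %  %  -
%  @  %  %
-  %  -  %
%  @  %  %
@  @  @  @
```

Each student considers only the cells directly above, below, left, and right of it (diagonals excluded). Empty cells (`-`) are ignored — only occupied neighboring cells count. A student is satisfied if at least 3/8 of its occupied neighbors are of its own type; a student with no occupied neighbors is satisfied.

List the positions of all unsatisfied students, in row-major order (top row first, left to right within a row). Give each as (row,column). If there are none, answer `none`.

(1,1), (2,1), (3,0), (3,1), (3,2)

Row 0: (0,0)% 2/2 ✓ · (0,1)% 2/3 ✓ · (0,2)% 2/2 ✓
Row 1: (1,0)% 1/2 ✓ · (1,1)@ 0/4 ✗ · (1,2)% 2/3 ✓ · (1,3)% 2/2 ✓
Row 2: (2,1)% 0/2 ✗ · (2,3)% 2/2 ✓
Row 3: (3,0)% 0/2 ✗ · (3,1)@ 1/4 ✗ · (3,2)% 1/3 ✗ · (3,3)% 2/3 ✓
Row 4: (4,0)@ 1/2 ✓ · (4,1)@ 3/3 ✓ · (4,2)@ 2/3 ✓ · (4,3)@ 1/2 ✓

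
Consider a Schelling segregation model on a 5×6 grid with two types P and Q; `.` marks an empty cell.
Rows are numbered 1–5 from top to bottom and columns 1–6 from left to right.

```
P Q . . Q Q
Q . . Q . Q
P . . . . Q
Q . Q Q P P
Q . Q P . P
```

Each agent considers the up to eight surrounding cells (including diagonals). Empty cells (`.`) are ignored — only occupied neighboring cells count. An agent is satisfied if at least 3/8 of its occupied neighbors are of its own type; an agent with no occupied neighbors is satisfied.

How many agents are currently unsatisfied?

(1,1)P 0/2 unhappy
(1,2)Q 1/2 ok
(1,5)Q 3/3 ok
(1,6)Q 2/2 ok
(2,1)Q 1/3 unhappy
(2,4)Q 1/1 ok
(2,6)Q 3/3 ok
(3,1)P 0/2 unhappy
(3,6)Q 1/3 unhappy
(4,1)Q 1/2 ok
(4,3)Q 2/3 ok
(4,4)Q 2/4 ok
(4,5)P 3/5 ok
(4,6)P 2/3 ok
(5,1)Q 1/1 ok
(5,3)Q 2/3 ok
(5,4)P 1/4 unhappy
(5,6)P 2/2 ok
Unsatisfied: (1,1), (2,1), (3,1), (3,6), (5,4) — 5 in total.

5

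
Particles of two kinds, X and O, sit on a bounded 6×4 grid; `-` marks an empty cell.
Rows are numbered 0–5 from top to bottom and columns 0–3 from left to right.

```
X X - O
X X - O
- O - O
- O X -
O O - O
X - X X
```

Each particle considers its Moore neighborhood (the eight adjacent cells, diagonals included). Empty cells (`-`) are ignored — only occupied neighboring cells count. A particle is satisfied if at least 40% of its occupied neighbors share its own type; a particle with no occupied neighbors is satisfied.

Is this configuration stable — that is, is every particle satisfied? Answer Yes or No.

(0,0)X 3/3 satisfied
(0,1)X 3/3 satisfied
(0,3)O 1/1 satisfied
(1,0)X 3/4 satisfied
(1,1)X 3/4 satisfied
(1,3)O 2/2 satisfied
(2,1)O 1/4 not
(2,3)O 1/2 satisfied
(3,1)O 3/4 satisfied
(3,2)X 0/5 not
(4,0)O 2/3 satisfied
(4,1)O 2/5 satisfied
(4,3)O 0/3 not
(5,0)X 0/2 not
(5,2)X 1/3 not
(5,3)X 1/2 satisfied
For instance (2,1) has only 1/4 same-type neighbors, below 2/5.

No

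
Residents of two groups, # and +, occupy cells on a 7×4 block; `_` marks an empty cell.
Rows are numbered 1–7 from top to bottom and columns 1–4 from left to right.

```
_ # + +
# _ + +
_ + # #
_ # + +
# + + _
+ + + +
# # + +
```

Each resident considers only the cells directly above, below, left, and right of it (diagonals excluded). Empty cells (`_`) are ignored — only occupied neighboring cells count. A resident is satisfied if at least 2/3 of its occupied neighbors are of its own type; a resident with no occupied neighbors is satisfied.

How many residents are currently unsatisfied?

Row 1: (1,2)# 0/1 not · (1,3)+ 2/3 satisfied · (1,4)+ 2/2 satisfied
Row 2: (2,1)# 0/0 satisfied · (2,3)+ 2/3 satisfied · (2,4)+ 2/3 satisfied
Row 3: (3,2)+ 0/2 not · (3,3)# 1/4 not · (3,4)# 1/3 not
Row 4: (4,2)# 0/3 not · (4,3)+ 2/4 not · (4,4)+ 1/2 not
Row 5: (5,1)# 0/2 not · (5,2)+ 2/4 not · (5,3)+ 3/3 satisfied
Row 6: (6,1)+ 1/3 not · (6,2)+ 3/4 satisfied · (6,3)+ 4/4 satisfied · (6,4)+ 2/2 satisfied
Row 7: (7,1)# 1/2 not · (7,2)# 1/3 not · (7,3)+ 2/3 satisfied · (7,4)+ 2/2 satisfied
Unsatisfied: (1,2), (3,2), (3,3), (3,4), (4,2), (4,3), (4,4), (5,1), (5,2), (6,1), (7,1), (7,2) — 12 in total.

12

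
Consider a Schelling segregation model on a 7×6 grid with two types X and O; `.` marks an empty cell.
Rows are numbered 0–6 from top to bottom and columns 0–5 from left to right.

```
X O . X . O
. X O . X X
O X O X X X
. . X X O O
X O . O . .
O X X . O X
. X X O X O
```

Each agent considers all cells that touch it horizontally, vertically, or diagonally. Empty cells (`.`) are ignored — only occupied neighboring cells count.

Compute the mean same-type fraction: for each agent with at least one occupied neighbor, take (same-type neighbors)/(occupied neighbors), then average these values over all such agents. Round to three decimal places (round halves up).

(0,0)X 1/2
(0,1)O 1/3
(0,3)X 1/2
(0,5)O 0/2
(1,1)X 2/6
(1,2)O 2/6
(1,4)X 5/6
(1,5)X 3/4
(2,0)O 0/2
(2,1)X 2/5
(2,2)O 1/6
(2,3)X 4/7
(2,4)X 5/7
(2,5)X 3/5
(3,2)X 3/6
(3,3)X 3/6
(3,4)O 2/6
(3,5)O 1/3
(4,0)X 1/3
(4,1)O 1/5
(4,3)O 2/5
(5,0)O 1/4
(5,1)X 4/6
(5,2)X 3/6
(5,4)O 3/5
(5,5)X 1/3
(6,1)X 3/4
(6,2)X 3/4
(6,3)O 1/4
(6,4)X 1/4
(6,5)O 1/3
Sum over 31 agents: 1/2 + 1/3 + 1/2 + 0/2 + 2/6 + 2/6 + 5/6 + 3/4 + 0/2 + 2/5 + 1/6 + 4/7 + 5/7 + 3/5 + 3/6 + 3/6 + 2/6 + 1/3 + 1/3 + 1/5 + 2/5 + 1/4 + 4/6 + 3/6 + 3/5 + 1/3 + 3/4 + 3/4 + 1/4 + 1/4 + 1/3 = 2797/210; mean = 2797/210 ÷ 31 = 2797/6510 = 0.429646… → 0.430.

0.430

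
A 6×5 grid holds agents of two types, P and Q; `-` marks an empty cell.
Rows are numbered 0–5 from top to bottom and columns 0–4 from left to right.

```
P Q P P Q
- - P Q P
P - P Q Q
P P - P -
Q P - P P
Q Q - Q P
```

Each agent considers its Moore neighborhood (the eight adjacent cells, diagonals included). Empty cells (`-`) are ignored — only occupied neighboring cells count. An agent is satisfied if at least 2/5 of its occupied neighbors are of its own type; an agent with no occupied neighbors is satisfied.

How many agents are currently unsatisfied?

7

Row 0: (0,0)P 0/1 unhappy · (0,1)Q 0/3 unhappy · (0,2)P 2/4 ok · (0,3)P 3/5 ok · (0,4)Q 1/3 unhappy
Row 1: (1,2)P 3/6 ok · (1,3)Q 3/8 unhappy · (1,4)P 1/5 unhappy
Row 2: (2,0)P 2/2 ok · (2,2)P 3/5 ok · (2,3)Q 2/6 unhappy · (2,4)Q 2/4 ok
Row 3: (3,0)P 3/4 ok · (3,1)P 4/5 ok · (3,3)P 3/5 ok
Row 4: (4,0)Q 2/5 ok · (4,1)P 2/5 ok · (4,3)P 3/4 ok · (4,4)P 3/4 ok
Row 5: (5,0)Q 2/3 ok · (5,1)Q 2/3 ok · (5,3)Q 0/3 unhappy · (5,4)P 2/3 ok
Unsatisfied: (0,0), (0,1), (0,4), (1,3), (1,4), (2,3), (5,3) — 7 in total.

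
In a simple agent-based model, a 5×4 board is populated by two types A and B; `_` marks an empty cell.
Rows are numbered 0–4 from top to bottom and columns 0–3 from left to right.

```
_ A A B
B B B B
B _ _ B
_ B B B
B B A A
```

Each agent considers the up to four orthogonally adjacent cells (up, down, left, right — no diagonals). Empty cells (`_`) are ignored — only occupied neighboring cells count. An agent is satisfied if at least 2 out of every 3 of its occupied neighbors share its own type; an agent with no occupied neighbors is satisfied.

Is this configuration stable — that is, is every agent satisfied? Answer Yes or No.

Row 0: (0,1)A 1/2 unhappy · (0,2)A 1/3 unhappy · (0,3)B 1/2 unhappy
Row 1: (1,0)B 2/2 ok · (1,1)B 2/3 ok · (1,2)B 2/3 ok · (1,3)B 3/3 ok
Row 2: (2,0)B 1/1 ok · (2,3)B 2/2 ok
Row 3: (3,1)B 2/2 ok · (3,2)B 2/3 ok · (3,3)B 2/3 ok
Row 4: (4,0)B 1/1 ok · (4,1)B 2/3 ok · (4,2)A 1/3 unhappy · (4,3)A 1/2 unhappy
For instance (0,1) has only 1/2 same-type neighbors, below 2/3.

No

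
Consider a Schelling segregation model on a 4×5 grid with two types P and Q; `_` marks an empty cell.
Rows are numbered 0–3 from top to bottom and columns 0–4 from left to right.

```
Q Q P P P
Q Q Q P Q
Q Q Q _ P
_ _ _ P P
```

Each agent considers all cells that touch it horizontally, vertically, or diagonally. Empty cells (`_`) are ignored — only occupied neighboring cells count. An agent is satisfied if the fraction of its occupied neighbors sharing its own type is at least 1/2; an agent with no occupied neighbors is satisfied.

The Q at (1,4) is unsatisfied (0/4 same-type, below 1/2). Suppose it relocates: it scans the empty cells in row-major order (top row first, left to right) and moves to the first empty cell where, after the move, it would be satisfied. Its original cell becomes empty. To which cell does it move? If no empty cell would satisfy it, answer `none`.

Vacating (1,4). Empty cells in order:
  (2,3): 2/6 same-type → still unsatisfied.
  (3,0): 2/2 same-type → satisfied — stop here.

(3,0)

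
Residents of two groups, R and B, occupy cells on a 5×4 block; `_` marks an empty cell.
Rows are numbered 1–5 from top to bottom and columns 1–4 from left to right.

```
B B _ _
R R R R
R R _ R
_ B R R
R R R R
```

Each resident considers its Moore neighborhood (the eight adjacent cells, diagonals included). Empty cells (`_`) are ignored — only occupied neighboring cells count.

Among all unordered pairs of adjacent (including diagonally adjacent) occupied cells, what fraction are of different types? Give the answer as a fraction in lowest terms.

Scan each occupied cell's neighbors to the right and below (and the two forward diagonals) so each pair is counted once.
From row 1: 5 unlike of 6 pairs (running 5/6).
From row 2: 0 unlike of 10 pairs (running 5/16).
From row 3: 2 unlike of 6 pairs (running 7/22).
From row 4: 4 unlike of 10 pairs (running 11/32).
From row 5: 0 unlike of 3 pairs (running 11/35).
Total adjacent occupied pairs: 35; unlike-type pairs: 11.
11/35 is already in lowest terms.

11/35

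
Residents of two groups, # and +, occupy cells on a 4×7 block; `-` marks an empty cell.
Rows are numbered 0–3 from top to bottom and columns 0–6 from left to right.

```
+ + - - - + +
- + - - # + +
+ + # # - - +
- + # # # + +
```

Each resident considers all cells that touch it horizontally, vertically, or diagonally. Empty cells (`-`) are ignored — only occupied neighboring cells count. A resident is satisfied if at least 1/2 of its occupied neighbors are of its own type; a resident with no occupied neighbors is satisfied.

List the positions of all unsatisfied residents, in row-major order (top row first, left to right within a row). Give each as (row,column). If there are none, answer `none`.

Row 0: (0,0)+ 2/2 ✓ · (0,1)+ 2/2 ✓ · (0,5)+ 3/4 ✓ · (0,6)+ 3/3 ✓
Row 1: (1,1)+ 4/5 ✓ · (1,4)# 1/3 ✗ · (1,5)+ 4/5 ✓ · (1,6)+ 4/4 ✓
Row 2: (2,0)+ 3/3 ✓ · (2,1)+ 3/5 ✓ · (2,2)# 3/6 ✓ · (2,3)# 5/5 ✓ · (2,6)+ 4/4 ✓
Row 3: (3,1)+ 2/4 ✓ · (3,2)# 3/5 ✓ · (3,3)# 4/4 ✓ · (3,4)# 2/3 ✓ · (3,5)+ 2/3 ✓ · (3,6)+ 2/2 ✓

(1,4)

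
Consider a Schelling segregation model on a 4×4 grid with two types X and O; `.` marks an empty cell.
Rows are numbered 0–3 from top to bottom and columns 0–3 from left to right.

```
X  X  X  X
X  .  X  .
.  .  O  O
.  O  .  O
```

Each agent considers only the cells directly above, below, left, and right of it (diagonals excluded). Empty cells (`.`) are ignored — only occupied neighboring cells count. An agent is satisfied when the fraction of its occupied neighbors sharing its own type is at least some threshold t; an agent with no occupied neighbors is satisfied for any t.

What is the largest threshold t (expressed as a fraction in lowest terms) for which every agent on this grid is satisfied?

Row 0: (0,0)X 2/2 · (0,1)X 2/2 · (0,2)X 3/3 · (0,3)X 1/1
Row 1: (1,0)X 1/1 · (1,2)X 1/2
Row 2: (2,2)O 1/2 · (2,3)O 2/2
Row 3: (3,1)O — no occupied neighbors · (3,3)O 1/1
The smallest same-type fraction is 1/2 at (1,2), which reduces to 1/2. Any threshold above that leaves this agent unsatisfied.

1/2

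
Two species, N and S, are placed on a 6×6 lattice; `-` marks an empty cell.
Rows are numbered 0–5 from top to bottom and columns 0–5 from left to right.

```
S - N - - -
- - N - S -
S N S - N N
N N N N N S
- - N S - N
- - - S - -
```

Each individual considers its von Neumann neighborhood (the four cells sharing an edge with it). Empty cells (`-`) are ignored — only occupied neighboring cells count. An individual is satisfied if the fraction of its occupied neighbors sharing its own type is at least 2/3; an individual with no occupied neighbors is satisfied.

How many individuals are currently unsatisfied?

Row 0: (0,0)S 0/0 ✓ · (0,2)N 1/1 ✓
Row 1: (1,2)N 1/2 ✗ · (1,4)S 0/1 ✗
Row 2: (2,0)S 0/2 ✗ · (2,1)N 1/3 ✗ · (2,2)S 0/3 ✗ · (2,4)N 2/3 ✓ · (2,5)N 1/2 ✗
Row 3: (3,0)N 1/2 ✗ · (3,1)N 3/3 ✓ · (3,2)N 3/4 ✓ · (3,3)N 2/3 ✓ · (3,4)N 2/3 ✓ · (3,5)S 0/3 ✗
Row 4: (4,2)N 1/2 ✗ · (4,3)S 1/3 ✗ · (4,5)N 0/1 ✗
Row 5: (5,3)S 1/1 ✓
Unsatisfied: (1,2), (1,4), (2,0), (2,1), (2,2), (2,5), (3,0), (3,5), (4,2), (4,3), (4,5) — 11 in total.

11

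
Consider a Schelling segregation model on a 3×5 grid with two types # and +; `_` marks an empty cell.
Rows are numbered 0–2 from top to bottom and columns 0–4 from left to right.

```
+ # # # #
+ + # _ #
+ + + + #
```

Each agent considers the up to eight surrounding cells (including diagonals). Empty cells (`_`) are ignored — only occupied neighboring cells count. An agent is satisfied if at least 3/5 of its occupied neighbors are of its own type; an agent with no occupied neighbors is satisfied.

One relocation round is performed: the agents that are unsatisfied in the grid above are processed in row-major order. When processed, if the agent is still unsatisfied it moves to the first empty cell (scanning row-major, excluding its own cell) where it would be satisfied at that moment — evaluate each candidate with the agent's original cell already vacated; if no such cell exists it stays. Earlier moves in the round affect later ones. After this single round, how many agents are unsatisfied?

Initially unsatisfied (in order): (0,1), (1,2), (2,3), (2,4).
  (0,1) → (1,3).
  (1,2): no empty cell satisfies it; stays.
  (2,3) → (0,1).
  (2,4): now satisfied by earlier moves; stays.
Resulting grid:
+ + # # #
+ + # # #
+ + + _ #
Unsatisfied now: (1,2), (2,2).

2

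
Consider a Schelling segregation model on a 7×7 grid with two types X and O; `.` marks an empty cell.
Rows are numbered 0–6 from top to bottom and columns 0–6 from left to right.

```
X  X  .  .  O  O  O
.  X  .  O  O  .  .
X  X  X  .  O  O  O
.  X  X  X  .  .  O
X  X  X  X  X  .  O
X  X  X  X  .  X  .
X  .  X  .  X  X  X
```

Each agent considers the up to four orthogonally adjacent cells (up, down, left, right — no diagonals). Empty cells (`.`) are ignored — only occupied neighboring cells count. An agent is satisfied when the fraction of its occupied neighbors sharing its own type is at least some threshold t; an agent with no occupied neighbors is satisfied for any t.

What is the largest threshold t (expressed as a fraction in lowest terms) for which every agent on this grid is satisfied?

1/1

(0,0)X 1/1
(0,1)X 2/2
(0,4)O 2/2
(0,5)O 2/2
(0,6)O 1/1
(1,1)X 2/2
(1,3)O 1/1
(1,4)O 3/3
(2,0)X 1/1
(2,1)X 4/4
(2,2)X 2/2
(2,4)O 2/2
(2,5)O 2/2
(2,6)O 2/2
(3,1)X 3/3
(3,2)X 4/4
(3,3)X 2/2
(3,6)O 2/2
(4,0)X 2/2
(4,1)X 4/4
(4,2)X 4/4
(4,3)X 4/4
(4,4)X 1/1
(4,6)O 1/1
(5,0)X 3/3
(5,1)X 3/3
(5,2)X 4/4
(5,3)X 2/2
(5,5)X 1/1
(6,0)X 1/1
(6,2)X 1/1
(6,4)X 1/1
(6,5)X 3/3
(6,6)X 1/1
The smallest same-type fraction is 1/1 at (0,0), which reduces to 1/1. Any threshold above that leaves this agent unsatisfied.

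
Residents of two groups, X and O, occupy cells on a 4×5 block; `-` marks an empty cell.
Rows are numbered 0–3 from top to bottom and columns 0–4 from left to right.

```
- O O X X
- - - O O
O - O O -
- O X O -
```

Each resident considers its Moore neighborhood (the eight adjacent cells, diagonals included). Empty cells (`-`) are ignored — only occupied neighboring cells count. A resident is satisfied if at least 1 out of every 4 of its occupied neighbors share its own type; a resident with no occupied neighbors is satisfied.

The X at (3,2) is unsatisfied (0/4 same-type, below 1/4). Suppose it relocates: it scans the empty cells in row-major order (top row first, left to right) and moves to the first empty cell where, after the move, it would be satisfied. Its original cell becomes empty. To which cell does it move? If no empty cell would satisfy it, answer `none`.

none

Vacating (3,2). Empty cells in order:
  (0,0): 0/1 same-type → still unsatisfied.
  (1,0): 0/2 same-type → still unsatisfied.
  (1,1): 0/4 same-type → still unsatisfied.
  (1,2): 1/6 same-type → still unsatisfied.
  (2,1): 0/3 same-type → still unsatisfied.
  (2,4): 0/4 same-type → still unsatisfied.
  (3,0): 0/2 same-type → still unsatisfied.
  (3,4): 0/2 same-type → still unsatisfied.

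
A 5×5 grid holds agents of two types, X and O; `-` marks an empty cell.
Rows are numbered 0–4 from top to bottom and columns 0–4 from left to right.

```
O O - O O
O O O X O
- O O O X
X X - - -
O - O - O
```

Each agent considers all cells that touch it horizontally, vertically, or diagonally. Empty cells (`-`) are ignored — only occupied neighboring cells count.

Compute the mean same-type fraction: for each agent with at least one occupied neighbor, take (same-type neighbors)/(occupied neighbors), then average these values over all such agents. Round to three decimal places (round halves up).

0.577

(0,0)O 3/3
(0,1)O 4/4
(0,3)O 3/4
(0,4)O 2/3
(1,0)O 4/4
(1,1)O 6/6
(1,2)O 6/7
(1,3)X 1/7
(1,4)O 3/5
(2,1)O 4/6
(2,2)O 4/6
(2,3)O 3/5
(2,4)X 1/3
(3,0)X 1/3
(3,1)X 1/5
(4,0)O 0/2
(4,2)O 0/1
(4,4)O — no occupied neighbors
Sum over 17 agents: 3/3 + 4/4 + 3/4 + 2/3 + 4/4 + 6/6 + 6/7 + 1/7 + 3/5 + 4/6 + 4/6 + 3/5 + 1/3 + 1/3 + 1/5 + 0/2 + 0/1 = 589/60; mean = 589/60 ÷ 17 = 589/1020 = 0.577450… → 0.577.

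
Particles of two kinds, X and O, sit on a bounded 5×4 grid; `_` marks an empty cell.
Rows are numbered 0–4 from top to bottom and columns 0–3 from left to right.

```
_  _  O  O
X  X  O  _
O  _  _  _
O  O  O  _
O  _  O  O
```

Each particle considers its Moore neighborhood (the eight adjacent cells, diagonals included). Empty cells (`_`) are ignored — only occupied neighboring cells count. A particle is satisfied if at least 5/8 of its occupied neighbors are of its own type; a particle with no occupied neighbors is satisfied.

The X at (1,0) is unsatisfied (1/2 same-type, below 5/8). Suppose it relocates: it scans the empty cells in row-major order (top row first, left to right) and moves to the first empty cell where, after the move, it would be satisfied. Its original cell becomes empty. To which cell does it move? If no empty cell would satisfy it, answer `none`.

(0,0)

Vacating (1,0). Empty cells in order:
  (0,0): 1/1 same-type → satisfied — stop here.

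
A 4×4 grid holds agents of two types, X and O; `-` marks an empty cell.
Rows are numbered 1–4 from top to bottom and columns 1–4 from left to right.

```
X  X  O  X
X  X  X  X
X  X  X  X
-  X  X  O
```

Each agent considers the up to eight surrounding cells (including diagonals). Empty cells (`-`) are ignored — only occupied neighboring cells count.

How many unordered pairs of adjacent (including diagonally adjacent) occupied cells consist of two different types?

8

Scan each occupied cell's neighbors to the right and below (and the two forward diagonals) so each pair is counted once.
Row 1: X(1,1)–X(1,2)= X(1,1)–X(2,1)= X(1,1)–X(2,2)= X(1,2)–O(1,3)≠ X(1,2)–X(2,2)= X(1,2)–X(2,3)= X(1,2)–X(2,1)= O(1,3)–X(1,4)≠ O(1,3)–X(2,3)≠ O(1,3)–X(2,4)≠ O(1,3)–X(2,2)≠ X(1,4)–X(2,4)= X(1,4)–X(2,3)=  → 5/13 unlike.
Row 2: X(2,1)–X(2,2)= X(2,1)–X(3,1)= X(2,1)–X(3,2)= X(2,2)–X(2,3)= X(2,2)–X(3,2)= X(2,2)–X(3,3)= X(2,2)–X(3,1)= X(2,3)–X(2,4)= X(2,3)–X(3,3)= X(2,3)–X(3,4)= X(2,3)–X(3,2)= X(2,4)–X(3,4)= X(2,4)–X(3,3)=  → 0/13 unlike.
Row 3: X(3,1)–X(3,2)= X(3,1)–X(4,2)= X(3,2)–X(3,3)= X(3,2)–X(4,2)= X(3,2)–X(4,3)= X(3,3)–X(3,4)= X(3,3)–X(4,3)= X(3,3)–O(4,4)≠ X(3,3)–X(4,2)= X(3,4)–O(4,4)≠ X(3,4)–X(4,3)=  → 2/11 unlike.
Row 4: X(4,2)–X(4,3)= X(4,3)–O(4,4)≠  → 1/2 unlike.
Total adjacent occupied pairs: 39; unlike-type pairs: 8.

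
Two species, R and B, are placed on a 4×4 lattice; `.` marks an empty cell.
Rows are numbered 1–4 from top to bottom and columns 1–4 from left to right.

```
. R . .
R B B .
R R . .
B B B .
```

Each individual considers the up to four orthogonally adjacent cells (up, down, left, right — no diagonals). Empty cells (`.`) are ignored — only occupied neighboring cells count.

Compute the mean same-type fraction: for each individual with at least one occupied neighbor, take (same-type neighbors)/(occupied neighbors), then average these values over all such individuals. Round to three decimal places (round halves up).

(1,2)R 0/1
(2,1)R 1/2
(2,2)B 1/4
(2,3)B 1/1
(3,1)R 2/3
(3,2)R 1/3
(4,1)B 1/2
(4,2)B 2/3
(4,3)B 1/1
Sum over 9 individuals: 0/1 + 1/2 + 1/4 + 1/1 + 2/3 + 1/3 + 1/2 + 2/3 + 1/1 = 59/12; mean = 59/12 ÷ 9 = 59/108 = 0.546296… → 0.546.

0.546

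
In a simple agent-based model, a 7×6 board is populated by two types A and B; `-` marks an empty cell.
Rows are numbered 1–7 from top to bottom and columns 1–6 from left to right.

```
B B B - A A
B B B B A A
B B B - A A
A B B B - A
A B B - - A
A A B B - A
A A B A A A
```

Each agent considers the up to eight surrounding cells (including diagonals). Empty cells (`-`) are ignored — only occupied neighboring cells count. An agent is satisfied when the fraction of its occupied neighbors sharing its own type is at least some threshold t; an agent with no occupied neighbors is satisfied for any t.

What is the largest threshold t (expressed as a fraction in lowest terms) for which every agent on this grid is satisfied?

(1,1)B 3/3
(1,2)B 5/5
(1,3)B 4/4
(1,5)A 3/4
(1,6)A 3/3
(2,1)B 5/5
(2,2)B 8/8
(2,3)B 6/6
(2,4)B 3/6
(2,5)A 5/6
(2,6)A 5/5
(3,1)B 4/5
(3,2)B 7/8
(3,3)B 7/7
(3,5)A 4/6
(3,6)A 4/4
(4,1)A 1/5
(4,2)B 6/8
(4,3)B 6/6
(4,4)B 3/4
(4,6)A 3/3
(5,1)A 3/5
(5,2)B 4/8
(5,3)B 6/7
(5,6)A 2/2
(6,1)A 4/5
(6,2)A 4/8
(6,3)B 4/7
(6,4)B 3/5
(6,6)A 3/3
(7,1)A 3/3
(7,2)A 3/5
(7,3)B 2/5
(7,4)A 1/4
(7,5)A 3/4
(7,6)A 2/2
The smallest same-type fraction is 1/5 at (4,1), which reduces to 1/5. Any threshold above that leaves this agent unsatisfied.

1/5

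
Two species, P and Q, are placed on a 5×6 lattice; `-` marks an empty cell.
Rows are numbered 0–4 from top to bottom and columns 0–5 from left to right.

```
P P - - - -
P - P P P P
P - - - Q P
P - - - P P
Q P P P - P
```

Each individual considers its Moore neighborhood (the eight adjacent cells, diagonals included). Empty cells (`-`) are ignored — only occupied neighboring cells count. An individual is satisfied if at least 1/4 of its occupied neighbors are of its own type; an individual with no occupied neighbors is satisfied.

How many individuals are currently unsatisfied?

Row 0: (0,0)P 2/2 ✓ · (0,1)P 3/3 ✓
Row 1: (1,0)P 3/3 ✓ · (1,2)P 2/2 ✓ · (1,3)P 2/3 ✓ · (1,4)P 3/4 ✓ · (1,5)P 2/3 ✓
Row 2: (2,0)P 2/2 ✓ · (2,4)Q 0/6 ✗ · (2,5)P 4/5 ✓
Row 3: (3,0)P 2/3 ✓ · (3,4)P 4/5 ✓ · (3,5)P 3/4 ✓
Row 4: (4,0)Q 0/2 ✗ · (4,1)P 2/3 ✓ · (4,2)P 2/2 ✓ · (4,3)P 2/2 ✓ · (4,5)P 2/2 ✓
Unsatisfied: (2,4), (4,0) — 2 in total.

2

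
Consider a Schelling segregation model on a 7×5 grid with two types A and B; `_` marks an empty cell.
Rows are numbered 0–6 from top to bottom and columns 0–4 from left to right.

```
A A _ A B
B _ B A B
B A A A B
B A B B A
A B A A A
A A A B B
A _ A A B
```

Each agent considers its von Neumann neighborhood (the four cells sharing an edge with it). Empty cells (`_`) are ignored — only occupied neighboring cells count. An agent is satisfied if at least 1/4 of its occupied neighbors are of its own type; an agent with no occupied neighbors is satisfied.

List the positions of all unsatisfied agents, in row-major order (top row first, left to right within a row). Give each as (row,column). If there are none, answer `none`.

(0,0)A 1/2 ✓
(0,1)A 1/1 ✓
(0,3)A 1/2 ✓
(0,4)B 1/2 ✓
(1,0)B 1/2 ✓
(1,2)B 0/2 ✗
(1,3)A 2/4 ✓
(1,4)B 2/3 ✓
(2,0)B 2/3 ✓
(2,1)A 2/3 ✓
(2,2)A 2/4 ✓
(2,3)A 2/4 ✓
(2,4)B 1/3 ✓
(3,0)B 1/3 ✓
(3,1)A 1/4 ✓
(3,2)B 1/4 ✓
(3,3)B 1/4 ✓
(3,4)A 1/3 ✓
(4,0)A 1/3 ✓
(4,1)B 0/4 ✗
(4,2)A 2/4 ✓
(4,3)A 2/4 ✓
(4,4)A 2/3 ✓
(5,0)A 3/3 ✓
(5,1)A 2/3 ✓
(5,2)A 3/4 ✓
(5,3)B 1/4 ✓
(5,4)B 2/3 ✓
(6,0)A 1/1 ✓
(6,2)A 2/2 ✓
(6,3)A 1/3 ✓
(6,4)B 1/2 ✓

(1,2), (4,1)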